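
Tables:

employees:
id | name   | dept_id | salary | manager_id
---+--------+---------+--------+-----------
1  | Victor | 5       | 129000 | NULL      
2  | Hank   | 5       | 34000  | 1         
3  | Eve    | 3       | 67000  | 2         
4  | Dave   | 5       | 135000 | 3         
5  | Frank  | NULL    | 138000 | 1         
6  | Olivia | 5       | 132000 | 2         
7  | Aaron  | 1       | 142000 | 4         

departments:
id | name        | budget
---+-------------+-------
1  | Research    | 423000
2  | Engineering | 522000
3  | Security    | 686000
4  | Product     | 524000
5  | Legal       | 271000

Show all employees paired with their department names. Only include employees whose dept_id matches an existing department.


INNER JOIN keeps only employees rows whose dept_id matches an id in departments. Walk through each employee:
  - employee 1 (Victor): dept_id=5 -> matches Legal
  - employee 2 (Hank): dept_id=5 -> matches Legal
  - employee 3 (Eve): dept_id=3 -> matches Security
  - employee 4 (Dave): dept_id=5 -> matches Legal
  - employee 5 (Frank): dept_id=NULL, no match -> dropped
  - employee 6 (Olivia): dept_id=5 -> matches Legal
  - employee 7 (Aaron): dept_id=1 -> matches Research
So 1 of 7 rows is dropped.

SQL:
SELECT a.name, b.name AS department
FROM employees a
INNER JOIN departments b ON a.dept_id = b.id

Result:
name   | department
-------+-----------
Victor | Legal     
Hank   | Legal     
Eve    | Security  
Dave   | Legal     
Olivia | Legal     
Aaron  | Research  


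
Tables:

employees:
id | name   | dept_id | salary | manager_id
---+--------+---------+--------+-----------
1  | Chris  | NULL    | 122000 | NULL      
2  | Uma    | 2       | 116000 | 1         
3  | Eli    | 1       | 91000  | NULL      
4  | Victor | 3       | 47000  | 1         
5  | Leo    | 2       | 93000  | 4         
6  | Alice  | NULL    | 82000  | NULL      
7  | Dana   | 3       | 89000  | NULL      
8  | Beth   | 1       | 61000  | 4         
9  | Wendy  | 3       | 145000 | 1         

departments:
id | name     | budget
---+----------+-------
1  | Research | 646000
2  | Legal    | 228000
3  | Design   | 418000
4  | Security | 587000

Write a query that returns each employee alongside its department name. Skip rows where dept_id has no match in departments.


INNER JOIN keeps only employees rows whose dept_id matches an id in departments. Walk through each employee:
  - employee 1 (Chris): dept_id=NULL, no match -> dropped
  - employee 2 (Uma): dept_id=2 -> matches Legal
  - employee 3 (Eli): dept_id=1 -> matches Research
  - employee 4 (Victor): dept_id=3 -> matches Design
  - employee 5 (Leo): dept_id=2 -> matches Legal
  - employee 6 (Alice): dept_id=NULL, no match -> dropped
  - employee 7 (Dana): dept_id=3 -> matches Design
  - employee 8 (Beth): dept_id=1 -> matches Research
  - employee 9 (Wendy): dept_id=3 -> matches Design
So 2 of 9 rows are dropped.

SQL:
SELECT a.name, b.name AS department
FROM employees a
INNER JOIN departments b ON a.dept_id = b.id

Result:
name   | department
-------+-----------
Uma    | Legal     
Eli    | Research  
Victor | Design    
Leo    | Legal     
Dana   | Design    
Beth   | Research  
Wendy  | Design    


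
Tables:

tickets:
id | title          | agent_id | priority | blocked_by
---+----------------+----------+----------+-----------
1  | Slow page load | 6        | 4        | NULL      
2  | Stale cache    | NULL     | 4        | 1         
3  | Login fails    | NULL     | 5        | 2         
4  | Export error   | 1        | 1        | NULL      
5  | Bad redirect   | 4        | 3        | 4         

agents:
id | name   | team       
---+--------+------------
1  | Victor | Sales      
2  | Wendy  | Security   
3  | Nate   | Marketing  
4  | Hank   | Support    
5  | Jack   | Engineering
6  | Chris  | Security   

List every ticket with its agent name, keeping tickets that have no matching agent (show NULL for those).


LEFT JOIN keeps every row from tickets (the left table); where agent_id has no match in agents, the agent columns become NULL. Walk through each ticket:
  - ticket 1 (Slow page load): agent_id=6 -> matches Chris
  - ticket 2 (Stale cache): agent_id=NULL, no match -> kept with NULL
  - ticket 3 (Login fails): agent_id=NULL, no match -> kept with NULL
  - ticket 4 (Export error): agent_id=1 -> matches Victor
  - ticket 5 (Bad redirect): agent_id=4 -> matches Hank
All 5 rows appear; 2 have NULL agent.

SQL:
SELECT a.title, b.name AS agent
FROM tickets a
LEFT JOIN agents b ON a.agent_id = b.id

Result:
title          | agent 
---------------+-------
Slow page load | Chris 
Stale cache    | NULL  
Login fails    | NULL  
Export error   | Victor
Bad redirect   | Hank  


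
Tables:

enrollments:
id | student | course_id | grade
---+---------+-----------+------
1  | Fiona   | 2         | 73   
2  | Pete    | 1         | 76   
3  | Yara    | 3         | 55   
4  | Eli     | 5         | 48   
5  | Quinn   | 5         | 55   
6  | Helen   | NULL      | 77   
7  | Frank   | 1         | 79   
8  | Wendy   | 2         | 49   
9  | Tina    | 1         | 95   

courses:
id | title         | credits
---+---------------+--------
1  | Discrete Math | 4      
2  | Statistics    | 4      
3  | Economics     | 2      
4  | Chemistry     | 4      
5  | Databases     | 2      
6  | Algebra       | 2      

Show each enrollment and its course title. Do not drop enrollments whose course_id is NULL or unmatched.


LEFT JOIN keeps every row from enrollments (the left table); where course_id has no match in courses, the course columns become NULL. Walk through each enrollment:
  - enrollment 1 (Fiona): course_id=2 -> matches Statistics
  - enrollment 2 (Pete): course_id=1 -> matches Discrete Math
  - enrollment 3 (Yara): course_id=3 -> matches Economics
  - enrollment 4 (Eli): course_id=5 -> matches Databases
  - enrollment 5 (Quinn): course_id=5 -> matches Databases
  - enrollment 6 (Helen): course_id=NULL, no match -> kept with NULL
  - enrollment 7 (Frank): course_id=1 -> matches Discrete Math
  - enrollment 8 (Wendy): course_id=2 -> matches Statistics
  - enrollment 9 (Tina): course_id=1 -> matches Discrete Math
All 9 rows appear; 1 has NULL course.

SQL:
SELECT a.student, b.title AS course
FROM enrollments a
LEFT JOIN courses b ON a.course_id = b.id

Result:
student | course       
--------+--------------
Fiona   | Statistics   
Pete    | Discrete Math
Yara    | Economics    
Eli     | Databases    
Quinn   | Databases    
Helen   | NULL         
Frank   | Discrete Math
Wendy   | Statistics   
Tina    | Discrete Math


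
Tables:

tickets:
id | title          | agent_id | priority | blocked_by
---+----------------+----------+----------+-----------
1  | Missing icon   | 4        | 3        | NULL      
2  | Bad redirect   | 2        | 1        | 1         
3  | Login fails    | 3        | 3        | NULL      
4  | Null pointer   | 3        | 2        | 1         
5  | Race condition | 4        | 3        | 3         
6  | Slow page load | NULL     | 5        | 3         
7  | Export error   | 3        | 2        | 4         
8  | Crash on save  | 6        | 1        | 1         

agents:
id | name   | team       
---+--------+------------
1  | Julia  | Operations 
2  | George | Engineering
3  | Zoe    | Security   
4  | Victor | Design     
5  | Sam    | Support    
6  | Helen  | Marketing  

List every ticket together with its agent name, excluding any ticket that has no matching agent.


INNER JOIN keeps only tickets rows whose agent_id matches an id in agents. Walk through each ticket:
  - ticket 1 (Missing icon): agent_id=4 -> matches Victor
  - ticket 2 (Bad redirect): agent_id=2 -> matches George
  - ticket 3 (Login fails): agent_id=3 -> matches Zoe
  - ticket 4 (Null pointer): agent_id=3 -> matches Zoe
  - ticket 5 (Race condition): agent_id=4 -> matches Victor
  - ticket 6 (Slow page load): agent_id=NULL, no match -> dropped
  - ticket 7 (Export error): agent_id=3 -> matches Zoe
  - ticket 8 (Crash on save): agent_id=6 -> matches Helen
So 1 of 8 rows is dropped.

SQL:
SELECT a.title, b.name AS agent
FROM tickets a
INNER JOIN agents b ON a.agent_id = b.id

Result:
title          | agent 
---------------+-------
Missing icon   | Victor
Bad redirect   | George
Login fails    | Zoe   
Null pointer   | Zoe   
Race condition | Victor
Export error   | Zoe   
Crash on save  | Helen 


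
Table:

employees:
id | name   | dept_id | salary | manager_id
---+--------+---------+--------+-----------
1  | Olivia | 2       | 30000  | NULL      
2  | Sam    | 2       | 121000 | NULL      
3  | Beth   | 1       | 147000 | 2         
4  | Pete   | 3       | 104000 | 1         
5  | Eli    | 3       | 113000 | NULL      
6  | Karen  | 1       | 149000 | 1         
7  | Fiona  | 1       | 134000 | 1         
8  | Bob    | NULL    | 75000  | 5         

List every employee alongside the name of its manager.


This is a self-join: employees is joined to a second copy of itself, matching each row's manager_id to another row's id. Use LEFT JOIN so rows with manager_id=NULL are kept.
  - employee 1 (Olivia): manager_id=NULL -> NULL
  - employee 2 (Sam): manager_id=NULL -> NULL
  - employee 3 (Beth): manager_id=2 -> Sam
  - employee 4 (Pete): manager_id=1 -> Olivia
  - employee 5 (Eli): manager_id=NULL -> NULL
  - employee 6 (Karen): manager_id=1 -> Olivia
  - employee 7 (Fiona): manager_id=1 -> Olivia
  - employee 8 (Bob): manager_id=5 -> Eli

SQL:
SELECT a.name AS item, b.name AS manager
FROM employees a
LEFT JOIN employees b ON a.manager_id = b.id

Result:
item   | manager
-------+--------
Olivia | NULL   
Sam    | NULL   
Beth   | Sam    
Pete   | Olivia 
Eli    | NULL   
Karen  | Olivia 
Fiona  | Olivia 
Bob    | Eli    


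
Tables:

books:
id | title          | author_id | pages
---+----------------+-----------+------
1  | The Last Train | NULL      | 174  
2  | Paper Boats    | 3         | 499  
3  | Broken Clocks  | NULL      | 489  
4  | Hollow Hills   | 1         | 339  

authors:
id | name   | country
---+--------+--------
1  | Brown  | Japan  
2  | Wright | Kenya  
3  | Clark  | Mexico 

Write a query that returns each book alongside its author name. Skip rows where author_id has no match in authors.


INNER JOIN keeps only books rows whose author_id matches an id in authors. Walk through each book:
  - book 1 (The Last Train): author_id=NULL, no match -> dropped
  - book 2 (Paper Boats): author_id=3 -> matches Clark
  - book 3 (Broken Clocks): author_id=NULL, no match -> dropped
  - book 4 (Hollow Hills): author_id=1 -> matches Brown
So 2 of 4 rows are dropped.

SQL:
SELECT a.title, b.name AS author
FROM books a
INNER JOIN authors b ON a.author_id = b.id

Result:
title        | author
-------------+-------
Paper Boats  | Clark 
Hollow Hills | Brown 


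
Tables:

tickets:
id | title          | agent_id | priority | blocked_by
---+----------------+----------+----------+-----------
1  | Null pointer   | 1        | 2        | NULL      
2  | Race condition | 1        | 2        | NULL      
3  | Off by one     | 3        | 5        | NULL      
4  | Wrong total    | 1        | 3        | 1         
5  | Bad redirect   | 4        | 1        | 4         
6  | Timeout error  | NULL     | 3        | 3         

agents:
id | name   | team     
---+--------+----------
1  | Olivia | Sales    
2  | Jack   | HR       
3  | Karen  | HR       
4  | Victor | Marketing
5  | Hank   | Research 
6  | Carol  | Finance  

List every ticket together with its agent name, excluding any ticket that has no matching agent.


INNER JOIN keeps only tickets rows whose agent_id matches an id in agents. Walk through each ticket:
  - ticket 1 (Null pointer): agent_id=1 -> matches Olivia
  - ticket 2 (Race condition): agent_id=1 -> matches Olivia
  - ticket 3 (Off by one): agent_id=3 -> matches Karen
  - ticket 4 (Wrong total): agent_id=1 -> matches Olivia
  - ticket 5 (Bad redirect): agent_id=4 -> matches Victor
  - ticket 6 (Timeout error): agent_id=NULL, no match -> dropped
So 1 of 6 rows is dropped.

SQL:
SELECT a.title, b.name AS agent
FROM tickets a
INNER JOIN agents b ON a.agent_id = b.id

Result:
title          | agent 
---------------+-------
Null pointer   | Olivia
Race condition | Olivia
Off by one     | Karen 
Wrong total    | Olivia
Bad redirect   | Victor


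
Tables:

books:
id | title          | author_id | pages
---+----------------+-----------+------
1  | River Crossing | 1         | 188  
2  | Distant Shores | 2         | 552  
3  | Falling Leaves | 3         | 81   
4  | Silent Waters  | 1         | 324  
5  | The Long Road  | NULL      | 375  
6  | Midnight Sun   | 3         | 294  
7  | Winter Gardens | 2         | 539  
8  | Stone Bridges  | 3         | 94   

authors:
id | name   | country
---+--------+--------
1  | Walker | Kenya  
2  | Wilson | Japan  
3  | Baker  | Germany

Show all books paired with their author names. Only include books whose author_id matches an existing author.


INNER JOIN keeps only books rows whose author_id matches an id in authors. Walk through each book:
  - book 1 (River Crossing): author_id=1 -> matches Walker
  - book 2 (Distant Shores): author_id=2 -> matches Wilson
  - book 3 (Falling Leaves): author_id=3 -> matches Baker
  - book 4 (Silent Waters): author_id=1 -> matches Walker
  - book 5 (The Long Road): author_id=NULL, no match -> dropped
  - book 6 (Midnight Sun): author_id=3 -> matches Baker
  - book 7 (Winter Gardens): author_id=2 -> matches Wilson
  - book 8 (Stone Bridges): author_id=3 -> matches Baker
So 1 of 8 rows is dropped.

SQL:
SELECT a.title, b.name AS author
FROM books a
INNER JOIN authors b ON a.author_id = b.id

Result:
title          | author
---------------+-------
River Crossing | Walker
Distant Shores | Wilson
Falling Leaves | Baker 
Silent Waters  | Walker
Midnight Sun   | Baker 
Winter Gardens | Wilson
Stone Bridges  | Baker 


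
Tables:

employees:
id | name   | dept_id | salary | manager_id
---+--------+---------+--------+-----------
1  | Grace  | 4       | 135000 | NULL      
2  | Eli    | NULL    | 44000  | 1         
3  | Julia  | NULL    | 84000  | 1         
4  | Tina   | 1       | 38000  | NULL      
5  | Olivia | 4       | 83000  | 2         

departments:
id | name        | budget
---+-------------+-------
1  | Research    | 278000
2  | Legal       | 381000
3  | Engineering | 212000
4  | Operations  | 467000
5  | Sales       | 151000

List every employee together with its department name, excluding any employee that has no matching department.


INNER JOIN keeps only employees rows whose dept_id matches an id in departments. Walk through each employee:
  - employee 1 (Grace): dept_id=4 -> matches Operations
  - employee 2 (Eli): dept_id=NULL, no match -> dropped
  - employee 3 (Julia): dept_id=NULL, no match -> dropped
  - employee 4 (Tina): dept_id=1 -> matches Research
  - employee 5 (Olivia): dept_id=4 -> matches Operations
So 2 of 5 rows are dropped.

SQL:
SELECT a.name, b.name AS department
FROM employees a
INNER JOIN departments b ON a.dept_id = b.id

Result:
name   | department
-------+-----------
Grace  | Operations
Tina   | Research  
Olivia | Operations


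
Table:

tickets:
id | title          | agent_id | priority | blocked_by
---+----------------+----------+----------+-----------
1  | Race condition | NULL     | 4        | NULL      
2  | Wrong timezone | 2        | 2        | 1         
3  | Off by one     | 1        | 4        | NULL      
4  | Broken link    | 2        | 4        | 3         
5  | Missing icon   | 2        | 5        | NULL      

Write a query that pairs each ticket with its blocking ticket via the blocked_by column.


This is a self-join: tickets is joined to a second copy of itself, matching each row's blocked_by to another row's id. Use LEFT JOIN so rows with blocked_by=NULL are kept.
  - ticket 1 (Race condition): blocked_by=NULL -> NULL
  - ticket 2 (Wrong timezone): blocked_by=1 -> Race condition
  - ticket 3 (Off by one): blocked_by=NULL -> NULL
  - ticket 4 (Broken link): blocked_by=3 -> Off by one
  - ticket 5 (Missing icon): blocked_by=NULL -> NULL

SQL:
SELECT a.title AS item, b.title AS blocked_by
FROM tickets a
LEFT JOIN tickets b ON a.blocked_by = b.id

Result:
item           | blocked_by    
---------------+---------------
Race condition | NULL          
Wrong timezone | Race condition
Off by one     | NULL          
Broken link    | Off by one    
Missing icon   | NULL          


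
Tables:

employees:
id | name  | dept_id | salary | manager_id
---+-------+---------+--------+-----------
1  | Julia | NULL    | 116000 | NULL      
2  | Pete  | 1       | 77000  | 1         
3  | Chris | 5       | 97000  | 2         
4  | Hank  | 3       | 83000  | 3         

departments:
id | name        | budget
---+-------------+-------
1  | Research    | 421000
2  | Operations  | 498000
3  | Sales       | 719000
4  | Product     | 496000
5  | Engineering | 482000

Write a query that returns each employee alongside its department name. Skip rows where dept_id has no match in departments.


INNER JOIN keeps only employees rows whose dept_id matches an id in departments. Walk through each employee:
  - employee 1 (Julia): dept_id=NULL, no match -> dropped
  - employee 2 (Pete): dept_id=1 -> matches Research
  - employee 3 (Chris): dept_id=5 -> matches Engineering
  - employee 4 (Hank): dept_id=3 -> matches Sales
So 1 of 4 rows is dropped.

SQL:
SELECT a.name, b.name AS department
FROM employees a
INNER JOIN departments b ON a.dept_id = b.id

Result:
name  | department 
------+------------
Pete  | Research   
Chris | Engineering
Hank  | Sales      


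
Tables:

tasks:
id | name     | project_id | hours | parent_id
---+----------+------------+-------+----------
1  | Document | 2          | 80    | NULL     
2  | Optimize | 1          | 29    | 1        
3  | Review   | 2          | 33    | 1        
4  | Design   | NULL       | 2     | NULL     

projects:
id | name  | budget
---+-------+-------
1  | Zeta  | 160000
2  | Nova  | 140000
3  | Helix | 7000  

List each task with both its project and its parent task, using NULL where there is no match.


Two LEFT JOINs from the same base table tasks: one to projects via project_id, one to tasks itself via parent_id. Both are LEFT so every task is preserved.
Match against projects:
  - task 1 (Document): project_id=2 -> matches Nova
  - task 2 (Optimize): project_id=1 -> matches Zeta
  - task 3 (Review): project_id=2 -> matches Nova
  - task 4 (Design): project_id=NULL, no match -> kept with NULL
Match against tasks (self):
  - task 1 (Document): parent_id=NULL -> NULL
  - task 2 (Optimize): parent_id=1 -> Document
  - task 3 (Review): parent_id=1 -> Document
  - task 4 (Design): parent_id=NULL -> NULL

SQL:
SELECT a.name, b.name AS project, c.name AS parent
FROM tasks a
LEFT JOIN projects b ON a.project_id = b.id
LEFT JOIN tasks c ON a.parent_id = c.id

Result:
name     | project | parent  
---------+---------+---------
Document | Nova    | NULL    
Optimize | Zeta    | Document
Review   | Nova    | Document
Design   | NULL    | NULL    


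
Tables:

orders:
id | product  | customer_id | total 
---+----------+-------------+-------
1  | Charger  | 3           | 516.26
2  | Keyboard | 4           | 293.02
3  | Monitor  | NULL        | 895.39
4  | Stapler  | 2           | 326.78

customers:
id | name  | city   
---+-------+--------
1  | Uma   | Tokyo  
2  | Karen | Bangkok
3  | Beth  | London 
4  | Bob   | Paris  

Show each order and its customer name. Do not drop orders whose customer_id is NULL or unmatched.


LEFT JOIN keeps every row from orders (the left table); where customer_id has no match in customers, the customer columns become NULL. Walk through each order:
  - order 1 (Charger): customer_id=3 -> matches Beth
  - order 2 (Keyboard): customer_id=4 -> matches Bob
  - order 3 (Monitor): customer_id=NULL, no match -> kept with NULL
  - order 4 (Stapler): customer_id=2 -> matches Karen
All 4 rows appear; 1 has NULL customer.

SQL:
SELECT a.product, b.name AS customer
FROM orders a
LEFT JOIN customers b ON a.customer_id = b.id

Result:
product  | customer
---------+---------
Charger  | Beth    
Keyboard | Bob     
Monitor  | NULL    
Stapler  | Karen   


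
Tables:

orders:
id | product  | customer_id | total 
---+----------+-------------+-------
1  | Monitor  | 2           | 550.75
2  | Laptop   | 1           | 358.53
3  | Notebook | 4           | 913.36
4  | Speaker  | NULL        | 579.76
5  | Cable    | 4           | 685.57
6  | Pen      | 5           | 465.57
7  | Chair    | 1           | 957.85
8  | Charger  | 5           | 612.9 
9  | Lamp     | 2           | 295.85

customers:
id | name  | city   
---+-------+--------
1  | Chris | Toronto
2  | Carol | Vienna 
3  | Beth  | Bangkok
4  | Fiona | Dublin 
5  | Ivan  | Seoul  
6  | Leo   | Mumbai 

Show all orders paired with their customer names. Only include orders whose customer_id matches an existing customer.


INNER JOIN keeps only orders rows whose customer_id matches an id in customers. Walk through each order:
  - order 1 (Monitor): customer_id=2 -> matches Carol
  - order 2 (Laptop): customer_id=1 -> matches Chris
  - order 3 (Notebook): customer_id=4 -> matches Fiona
  - order 4 (Speaker): customer_id=NULL, no match -> dropped
  - order 5 (Cable): customer_id=4 -> matches Fiona
  - order 6 (Pen): customer_id=5 -> matches Ivan
  - order 7 (Chair): customer_id=1 -> matches Chris
  - order 8 (Charger): customer_id=5 -> matches Ivan
  - order 9 (Lamp): customer_id=2 -> matches Carol
So 1 of 9 rows is dropped.

SQL:
SELECT a.product, b.name AS customer
FROM orders a
INNER JOIN customers b ON a.customer_id = b.id

Result:
product  | customer
---------+---------
Monitor  | Carol   
Laptop   | Chris   
Notebook | Fiona   
Cable    | Fiona   
Pen      | Ivan    
Chair    | Chris   
Charger  | Ivan    
Lamp     | Carol   


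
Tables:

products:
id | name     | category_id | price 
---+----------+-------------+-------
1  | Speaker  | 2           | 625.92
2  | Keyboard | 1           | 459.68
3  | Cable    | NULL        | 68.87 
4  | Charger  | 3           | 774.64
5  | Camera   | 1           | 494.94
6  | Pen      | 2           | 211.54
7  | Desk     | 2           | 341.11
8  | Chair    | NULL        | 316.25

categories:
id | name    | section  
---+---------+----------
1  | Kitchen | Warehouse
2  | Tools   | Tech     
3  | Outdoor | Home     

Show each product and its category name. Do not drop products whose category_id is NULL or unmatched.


LEFT JOIN keeps every row from products (the left table); where category_id has no match in categories, the category columns become NULL. Walk through each product:
  - product 1 (Speaker): category_id=2 -> matches Tools
  - product 2 (Keyboard): category_id=1 -> matches Kitchen
  - product 3 (Cable): category_id=NULL, no match -> kept with NULL
  - product 4 (Charger): category_id=3 -> matches Outdoor
  - product 5 (Camera): category_id=1 -> matches Kitchen
  - product 6 (Pen): category_id=2 -> matches Tools
  - product 7 (Desk): category_id=2 -> matches Tools
  - product 8 (Chair): category_id=NULL, no match -> kept with NULL
All 8 rows appear; 2 have NULL category.

SQL:
SELECT a.name, b.name AS category
FROM products a
LEFT JOIN categories b ON a.category_id = b.id

Result:
name     | category
---------+---------
Speaker  | Tools   
Keyboard | Kitchen 
Cable    | NULL    
Charger  | Outdoor 
Camera   | Kitchen 
Pen      | Tools   
Desk     | Tools   
Chair    | NULL    


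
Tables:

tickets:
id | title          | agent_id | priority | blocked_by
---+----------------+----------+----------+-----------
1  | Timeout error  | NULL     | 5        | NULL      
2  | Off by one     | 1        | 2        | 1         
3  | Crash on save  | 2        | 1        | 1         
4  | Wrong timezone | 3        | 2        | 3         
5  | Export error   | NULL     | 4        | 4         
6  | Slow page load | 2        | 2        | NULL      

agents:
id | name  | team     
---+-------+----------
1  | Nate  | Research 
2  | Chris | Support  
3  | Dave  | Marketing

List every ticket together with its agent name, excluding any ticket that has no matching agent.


INNER JOIN keeps only tickets rows whose agent_id matches an id in agents. Walk through each ticket:
  - ticket 1 (Timeout error): agent_id=NULL, no match -> dropped
  - ticket 2 (Off by one): agent_id=1 -> matches Nate
  - ticket 3 (Crash on save): agent_id=2 -> matches Chris
  - ticket 4 (Wrong timezone): agent_id=3 -> matches Dave
  - ticket 5 (Export error): agent_id=NULL, no match -> dropped
  - ticket 6 (Slow page load): agent_id=2 -> matches Chris
So 2 of 6 rows are dropped.

SQL:
SELECT a.title, b.name AS agent
FROM tickets a
INNER JOIN agents b ON a.agent_id = b.id

Result:
title          | agent
---------------+------
Off by one     | Nate 
Crash on save  | Chris
Wrong timezone | Dave 
Slow page load | Chris


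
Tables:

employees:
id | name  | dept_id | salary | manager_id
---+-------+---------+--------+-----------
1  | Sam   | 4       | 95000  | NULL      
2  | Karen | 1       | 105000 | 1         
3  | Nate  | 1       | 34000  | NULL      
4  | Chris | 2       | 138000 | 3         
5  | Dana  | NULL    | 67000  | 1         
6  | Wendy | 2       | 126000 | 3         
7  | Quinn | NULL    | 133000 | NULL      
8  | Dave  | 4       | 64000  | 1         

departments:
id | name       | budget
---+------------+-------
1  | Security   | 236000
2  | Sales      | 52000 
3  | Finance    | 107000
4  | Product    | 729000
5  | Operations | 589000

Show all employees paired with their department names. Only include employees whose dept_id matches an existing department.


INNER JOIN keeps only employees rows whose dept_id matches an id in departments. Walk through each employee:
  - employee 1 (Sam): dept_id=4 -> matches Product
  - employee 2 (Karen): dept_id=1 -> matches Security
  - employee 3 (Nate): dept_id=1 -> matches Security
  - employee 4 (Chris): dept_id=2 -> matches Sales
  - employee 5 (Dana): dept_id=NULL, no match -> dropped
  - employee 6 (Wendy): dept_id=2 -> matches Sales
  - employee 7 (Quinn): dept_id=NULL, no match -> dropped
  - employee 8 (Dave): dept_id=4 -> matches Product
So 2 of 8 rows are dropped.

SQL:
SELECT a.name, b.name AS department
FROM employees a
INNER JOIN departments b ON a.dept_id = b.id

Result:
name  | department
------+-----------
Sam   | Product   
Karen | Security  
Nate  | Security  
Chris | Sales     
Wendy | Sales     
Dave  | Product   


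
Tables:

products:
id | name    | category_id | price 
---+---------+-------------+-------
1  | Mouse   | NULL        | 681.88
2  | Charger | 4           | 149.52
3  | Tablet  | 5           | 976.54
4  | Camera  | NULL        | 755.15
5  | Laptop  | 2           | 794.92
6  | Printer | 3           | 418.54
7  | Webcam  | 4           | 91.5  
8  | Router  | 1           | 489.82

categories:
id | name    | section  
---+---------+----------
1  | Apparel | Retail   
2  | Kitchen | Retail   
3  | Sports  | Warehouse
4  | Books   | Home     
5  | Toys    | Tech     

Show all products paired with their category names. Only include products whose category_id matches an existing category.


INNER JOIN keeps only products rows whose category_id matches an id in categories. Walk through each product:
  - product 1 (Mouse): category_id=NULL, no match -> dropped
  - product 2 (Charger): category_id=4 -> matches Books
  - product 3 (Tablet): category_id=5 -> matches Toys
  - product 4 (Camera): category_id=NULL, no match -> dropped
  - product 5 (Laptop): category_id=2 -> matches Kitchen
  - product 6 (Printer): category_id=3 -> matches Sports
  - product 7 (Webcam): category_id=4 -> matches Books
  - product 8 (Router): category_id=1 -> matches Apparel
So 2 of 8 rows are dropped.

SQL:
SELECT a.name, b.name AS category
FROM products a
INNER JOIN categories b ON a.category_id = b.id

Result:
name    | category
--------+---------
Charger | Books   
Tablet  | Toys    
Laptop  | Kitchen 
Printer | Sports  
Webcam  | Books   
Router  | Apparel 


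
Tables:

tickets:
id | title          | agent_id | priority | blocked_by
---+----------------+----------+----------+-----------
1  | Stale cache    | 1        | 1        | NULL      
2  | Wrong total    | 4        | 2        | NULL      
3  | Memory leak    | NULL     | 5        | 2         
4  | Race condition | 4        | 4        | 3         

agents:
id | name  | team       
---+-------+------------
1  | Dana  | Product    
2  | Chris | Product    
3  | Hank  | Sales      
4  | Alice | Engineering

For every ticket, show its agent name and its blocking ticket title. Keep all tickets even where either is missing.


Two LEFT JOINs from the same base table tickets: one to agents via agent_id, one to tickets itself via blocked_by. Both are LEFT so every ticket is preserved.
Match against agents:
  - ticket 1 (Stale cache): agent_id=1 -> matches Dana
  - ticket 2 (Wrong total): agent_id=4 -> matches Alice
  - ticket 3 (Memory leak): agent_id=NULL, no match -> kept with NULL
  - ticket 4 (Race condition): agent_id=4 -> matches Alice
Match against tickets (self):
  - ticket 1 (Stale cache): blocked_by=NULL -> NULL
  - ticket 2 (Wrong total): blocked_by=NULL -> NULL
  - ticket 3 (Memory leak): blocked_by=2 -> Wrong total
  - ticket 4 (Race condition): blocked_by=3 -> Memory leak

SQL:
SELECT a.title, b.name AS agent, c.title AS blocked_by
FROM tickets a
LEFT JOIN agents b ON a.agent_id = b.id
LEFT JOIN tickets c ON a.blocked_by = c.id

Result:
title          | agent | blocked_by 
---------------+-------+------------
Stale cache    | Dana  | NULL       
Wrong total    | Alice | NULL       
Memory leak    | NULL  | Wrong total
Race condition | Alice | Memory leak


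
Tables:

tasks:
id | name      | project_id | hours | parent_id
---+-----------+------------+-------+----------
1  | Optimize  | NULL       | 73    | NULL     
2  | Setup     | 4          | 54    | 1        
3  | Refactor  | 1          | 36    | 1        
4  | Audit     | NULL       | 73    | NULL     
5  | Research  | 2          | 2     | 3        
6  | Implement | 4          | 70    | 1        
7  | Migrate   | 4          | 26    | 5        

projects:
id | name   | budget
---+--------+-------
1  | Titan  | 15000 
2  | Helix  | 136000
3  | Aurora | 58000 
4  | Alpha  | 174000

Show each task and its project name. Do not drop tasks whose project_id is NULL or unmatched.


LEFT JOIN keeps every row from tasks (the left table); where project_id has no match in projects, the project columns become NULL. Walk through each task:
  - task 1 (Optimize): project_id=NULL, no match -> kept with NULL
  - task 2 (Setup): project_id=4 -> matches Alpha
  - task 3 (Refactor): project_id=1 -> matches Titan
  - task 4 (Audit): project_id=NULL, no match -> kept with NULL
  - task 5 (Research): project_id=2 -> matches Helix
  - task 6 (Implement): project_id=4 -> matches Alpha
  - task 7 (Migrate): project_id=4 -> matches Alpha
All 7 rows appear; 2 have NULL project.

SQL:
SELECT a.name, b.name AS project
FROM tasks a
LEFT JOIN projects b ON a.project_id = b.id

Result:
name      | project
----------+--------
Optimize  | NULL   
Setup     | Alpha  
Refactor  | Titan  
Audit     | NULL   
Research  | Helix  
Implement | Alpha  
Migrate   | Alpha  


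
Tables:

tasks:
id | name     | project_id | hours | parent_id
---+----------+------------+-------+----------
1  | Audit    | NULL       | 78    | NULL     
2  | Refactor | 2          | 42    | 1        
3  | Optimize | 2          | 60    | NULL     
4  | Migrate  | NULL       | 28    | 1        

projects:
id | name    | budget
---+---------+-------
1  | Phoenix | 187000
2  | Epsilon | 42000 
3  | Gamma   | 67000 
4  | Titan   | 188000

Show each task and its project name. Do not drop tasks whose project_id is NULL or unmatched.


LEFT JOIN keeps every row from tasks (the left table); where project_id has no match in projects, the project columns become NULL. Walk through each task:
  - task 1 (Audit): project_id=NULL, no match -> kept with NULL
  - task 2 (Refactor): project_id=2 -> matches Epsilon
  - task 3 (Optimize): project_id=2 -> matches Epsilon
  - task 4 (Migrate): project_id=NULL, no match -> kept with NULL
All 4 rows appear; 2 have NULL project.

SQL:
SELECT a.name, b.name AS project
FROM tasks a
LEFT JOIN projects b ON a.project_id = b.id

Result:
name     | project
---------+--------
Audit    | NULL   
Refactor | Epsilon
Optimize | Epsilon
Migrate  | NULL   


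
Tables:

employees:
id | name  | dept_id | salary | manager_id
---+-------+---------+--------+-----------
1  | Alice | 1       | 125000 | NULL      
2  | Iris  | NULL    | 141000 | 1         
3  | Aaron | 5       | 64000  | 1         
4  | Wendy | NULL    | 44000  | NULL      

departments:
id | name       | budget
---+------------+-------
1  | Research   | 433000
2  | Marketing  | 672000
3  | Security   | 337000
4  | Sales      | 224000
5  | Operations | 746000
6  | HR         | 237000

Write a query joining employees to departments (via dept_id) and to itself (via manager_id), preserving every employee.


Two LEFT JOINs from the same base table employees: one to departments via dept_id, one to employees itself via manager_id. Both are LEFT so every employee is preserved.
Match against departments:
  - employee 1 (Alice): dept_id=1 -> matches Research
  - employee 2 (Iris): dept_id=NULL, no match -> kept with NULL
  - employee 3 (Aaron): dept_id=5 -> matches Operations
  - employee 4 (Wendy): dept_id=NULL, no match -> kept with NULL
Match against employees (self):
  - employee 1 (Alice): manager_id=NULL -> NULL
  - employee 2 (Iris): manager_id=1 -> Alice
  - employee 3 (Aaron): manager_id=1 -> Alice
  - employee 4 (Wendy): manager_id=NULL -> NULL

SQL:
SELECT a.name, b.name AS department, c.name AS manager
FROM employees a
LEFT JOIN departments b ON a.dept_id = b.id
LEFT JOIN employees c ON a.manager_id = c.id

Result:
name  | department | manager
------+------------+--------
Alice | Research   | NULL   
Iris  | NULL       | Alice  
Aaron | Operations | Alice  
Wendy | NULL       | NULL   


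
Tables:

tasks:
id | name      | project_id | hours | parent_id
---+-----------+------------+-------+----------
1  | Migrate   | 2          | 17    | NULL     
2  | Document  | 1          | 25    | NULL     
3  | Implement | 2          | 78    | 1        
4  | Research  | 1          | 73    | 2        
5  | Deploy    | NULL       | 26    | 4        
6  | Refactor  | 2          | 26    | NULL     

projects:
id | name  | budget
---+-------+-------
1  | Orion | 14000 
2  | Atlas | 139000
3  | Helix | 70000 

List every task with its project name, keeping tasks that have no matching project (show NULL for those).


LEFT JOIN keeps every row from tasks (the left table); where project_id has no match in projects, the project columns become NULL. Walk through each task:
  - task 1 (Migrate): project_id=2 -> matches Atlas
  - task 2 (Document): project_id=1 -> matches Orion
  - task 3 (Implement): project_id=2 -> matches Atlas
  - task 4 (Research): project_id=1 -> matches Orion
  - task 5 (Deploy): project_id=NULL, no match -> kept with NULL
  - task 6 (Refactor): project_id=2 -> matches Atlas
All 6 rows appear; 1 has NULL project.

SQL:
SELECT a.name, b.name AS project
FROM tasks a
LEFT JOIN projects b ON a.project_id = b.id

Result:
name      | project
----------+--------
Migrate   | Atlas  
Document  | Orion  
Implement | Atlas  
Research  | Orion  
Deploy    | NULL   
Refactor  | Atlas  


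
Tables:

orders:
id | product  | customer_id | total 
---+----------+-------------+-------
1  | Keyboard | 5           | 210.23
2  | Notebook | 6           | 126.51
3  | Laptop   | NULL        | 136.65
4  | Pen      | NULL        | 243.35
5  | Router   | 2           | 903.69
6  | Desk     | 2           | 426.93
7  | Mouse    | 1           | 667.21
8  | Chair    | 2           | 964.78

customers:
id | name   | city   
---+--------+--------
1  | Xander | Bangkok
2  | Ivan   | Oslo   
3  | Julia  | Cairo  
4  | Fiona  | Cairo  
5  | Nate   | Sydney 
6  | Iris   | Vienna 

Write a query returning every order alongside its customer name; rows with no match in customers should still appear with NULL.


LEFT JOIN keeps every row from orders (the left table); where customer_id has no match in customers, the customer columns become NULL. Walk through each order:
  - order 1 (Keyboard): customer_id=5 -> matches Nate
  - order 2 (Notebook): customer_id=6 -> matches Iris
  - order 3 (Laptop): customer_id=NULL, no match -> kept with NULL
  - order 4 (Pen): customer_id=NULL, no match -> kept with NULL
  - order 5 (Router): customer_id=2 -> matches Ivan
  - order 6 (Desk): customer_id=2 -> matches Ivan
  - order 7 (Mouse): customer_id=1 -> matches Xander
  - order 8 (Chair): customer_id=2 -> matches Ivan
All 8 rows appear; 2 have NULL customer.

SQL:
SELECT a.product, b.name AS customer
FROM orders a
LEFT JOIN customers b ON a.customer_id = b.id

Result:
product  | customer
---------+---------
Keyboard | Nate    
Notebook | Iris    
Laptop   | NULL    
Pen      | NULL    
Router   | Ivan    
Desk     | Ivan    
Mouse    | Xander  
Chair    | Ivan    


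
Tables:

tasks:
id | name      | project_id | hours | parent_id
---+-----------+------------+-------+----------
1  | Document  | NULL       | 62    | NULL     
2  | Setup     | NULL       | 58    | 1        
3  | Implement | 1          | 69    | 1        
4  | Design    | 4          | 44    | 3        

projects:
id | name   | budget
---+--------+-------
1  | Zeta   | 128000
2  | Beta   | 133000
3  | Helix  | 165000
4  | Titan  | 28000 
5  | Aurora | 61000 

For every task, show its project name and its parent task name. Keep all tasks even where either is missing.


Two LEFT JOINs from the same base table tasks: one to projects via project_id, one to tasks itself via parent_id. Both are LEFT so every task is preserved.
Match against projects:
  - task 1 (Document): project_id=NULL, no match -> kept with NULL
  - task 2 (Setup): project_id=NULL, no match -> kept with NULL
  - task 3 (Implement): project_id=1 -> matches Zeta
  - task 4 (Design): project_id=4 -> matches Titan
Match against tasks (self):
  - task 1 (Document): parent_id=NULL -> NULL
  - task 2 (Setup): parent_id=1 -> Document
  - task 3 (Implement): parent_id=1 -> Document
  - task 4 (Design): parent_id=3 -> Implement

SQL:
SELECT a.name, b.name AS project, c.name AS parent
FROM tasks a
LEFT JOIN projects b ON a.project_id = b.id
LEFT JOIN tasks c ON a.parent_id = c.id

Result:
name      | project | parent   
----------+---------+----------
Document  | NULL    | NULL     
Setup     | NULL    | Document 
Implement | Zeta    | Document 
Design    | Titan   | Implement


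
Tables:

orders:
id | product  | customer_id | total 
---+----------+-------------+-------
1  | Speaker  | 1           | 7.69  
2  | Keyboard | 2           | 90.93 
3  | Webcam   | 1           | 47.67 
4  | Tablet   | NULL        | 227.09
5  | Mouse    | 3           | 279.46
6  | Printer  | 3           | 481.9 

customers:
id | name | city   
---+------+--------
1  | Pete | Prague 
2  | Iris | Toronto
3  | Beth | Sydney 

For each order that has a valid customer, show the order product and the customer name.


INNER JOIN keeps only orders rows whose customer_id matches an id in customers. Walk through each order:
  - order 1 (Speaker): customer_id=1 -> matches Pete
  - order 2 (Keyboard): customer_id=2 -> matches Iris
  - order 3 (Webcam): customer_id=1 -> matches Pete
  - order 4 (Tablet): customer_id=NULL, no match -> dropped
  - order 5 (Mouse): customer_id=3 -> matches Beth
  - order 6 (Printer): customer_id=3 -> matches Beth
So 1 of 6 rows is dropped.

SQL:
SELECT a.product, b.name AS customer
FROM orders a
INNER JOIN customers b ON a.customer_id = b.id

Result:
product  | customer
---------+---------
Speaker  | Pete    
Keyboard | Iris    
Webcam   | Pete    
Mouse    | Beth    
Printer  | Beth    


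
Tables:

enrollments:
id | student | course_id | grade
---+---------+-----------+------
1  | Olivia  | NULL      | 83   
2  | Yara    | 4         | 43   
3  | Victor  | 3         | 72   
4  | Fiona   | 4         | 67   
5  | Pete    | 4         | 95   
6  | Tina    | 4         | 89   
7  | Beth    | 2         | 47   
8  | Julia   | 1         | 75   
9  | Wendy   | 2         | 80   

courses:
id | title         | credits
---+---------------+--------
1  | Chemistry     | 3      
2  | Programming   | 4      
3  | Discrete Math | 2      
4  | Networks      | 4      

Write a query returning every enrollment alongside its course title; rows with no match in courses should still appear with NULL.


LEFT JOIN keeps every row from enrollments (the left table); where course_id has no match in courses, the course columns become NULL. Walk through each enrollment:
  - enrollment 1 (Olivia): course_id=NULL, no match -> kept with NULL
  - enrollment 2 (Yara): course_id=4 -> matches Networks
  - enrollment 3 (Victor): course_id=3 -> matches Discrete Math
  - enrollment 4 (Fiona): course_id=4 -> matches Networks
  - enrollment 5 (Pete): course_id=4 -> matches Networks
  - enrollment 6 (Tina): course_id=4 -> matches Networks
  - enrollment 7 (Beth): course_id=2 -> matches Programming
  - enrollment 8 (Julia): course_id=1 -> matches Chemistry
  - enrollment 9 (Wendy): course_id=2 -> matches Programming
All 9 rows appear; 1 has NULL course.

SQL:
SELECT a.student, b.title AS course
FROM enrollments a
LEFT JOIN courses b ON a.course_id = b.id

Result:
student | course       
--------+--------------
Olivia  | NULL         
Yara    | Networks     
Victor  | Discrete Math
Fiona   | Networks     
Pete    | Networks     
Tina    | Networks     
Beth    | Programming  
Julia   | Chemistry    
Wendy   | Programming  
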